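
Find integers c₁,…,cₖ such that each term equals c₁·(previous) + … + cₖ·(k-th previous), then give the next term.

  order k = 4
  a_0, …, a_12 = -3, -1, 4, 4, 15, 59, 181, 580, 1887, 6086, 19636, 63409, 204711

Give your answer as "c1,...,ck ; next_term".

3,0,3,-2 ; 660869

  a_4 = 3·4 + 0·4 + 3·-1 + -2·-3 = 15
  a_5 = 3·15 + 0·4 + 3·4 + -2·-1 = 59
  a_6 = 3·59 + 0·15 + 3·4 + -2·4 = 181
  a_7 = 3·181 + 0·59 + 3·15 + -2·4 = 580
  a_8 = 3·580 + 0·181 + 3·59 + -2·15 = 1887
  a_9 = 3·1887 + 0·580 + 3·181 + -2·59 = 6086
  a_10 = 3·6086 + 0·1887 + 3·580 + -2·181 = 19636
  a_11 = 3·19636 + 0·6086 + 3·1887 + -2·580 = 63409
  a_12 = 3·63409 + 0·19636 + 3·6086 + -2·1887 = 204711
  a_13 = 3·204711 + 0·63409 + 3·19636 + -2·6086 = 660869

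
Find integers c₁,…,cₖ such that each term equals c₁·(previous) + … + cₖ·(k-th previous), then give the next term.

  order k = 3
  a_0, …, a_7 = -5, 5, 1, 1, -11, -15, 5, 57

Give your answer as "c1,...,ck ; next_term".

1,-2,-2 ; 77

  a_3 = 1·1 + -2·5 + -2·-5 = 1
  a_4 = 1·1 + -2·1 + -2·5 = -11
  a_5 = 1·-11 + -2·1 + -2·1 = -15
  a_6 = 1·-15 + -2·-11 + -2·1 = 5
  a_7 = 1·5 + -2·-15 + -2·-11 = 57
  a_8 = 1·57 + -2·5 + -2·-15 = 77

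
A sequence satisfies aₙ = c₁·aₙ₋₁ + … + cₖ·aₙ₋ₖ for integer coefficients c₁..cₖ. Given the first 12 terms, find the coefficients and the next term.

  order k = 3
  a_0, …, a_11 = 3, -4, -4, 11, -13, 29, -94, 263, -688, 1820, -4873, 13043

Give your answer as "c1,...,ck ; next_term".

-3,-2,-3 ; -34843

  a_3 = -3·-4 + -2·-4 + -3·3 = 11
  a_4 = -3·11 + -2·-4 + -3·-4 = -13
  a_5 = -3·-13 + -2·11 + -3·-4 = 29
  a_6 = -3·29 + -2·-13 + -3·11 = -94
  a_7 = -3·-94 + -2·29 + -3·-13 = 263
  a_8 = -3·263 + -2·-94 + -3·29 = -688
  a_9 = -3·-688 + -2·263 + -3·-94 = 1820
  a_10 = -3·1820 + -2·-688 + -3·263 = -4873
  a_11 = -3·-4873 + -2·1820 + -3·-688 = 13043
  a_12 = -3·13043 + -2·-4873 + -3·1820 = -34843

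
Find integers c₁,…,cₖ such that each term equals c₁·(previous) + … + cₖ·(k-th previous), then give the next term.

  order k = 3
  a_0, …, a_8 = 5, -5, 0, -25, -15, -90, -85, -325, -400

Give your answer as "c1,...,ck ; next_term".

  a_3 = 1·0 + 3·-5 + -2·5 = -25
  a_4 = 1·-25 + 3·0 + -2·-5 = -15
  a_5 = 1·-15 + 3·-25 + -2·0 = -90
  a_6 = 1·-90 + 3·-15 + -2·-25 = -85
  a_7 = 1·-85 + 3·-90 + -2·-15 = -325
  a_8 = 1·-325 + 3·-85 + -2·-90 = -400
  a_9 = 1·-400 + 3·-325 + -2·-85 = -1205

1,3,-2 ; -1205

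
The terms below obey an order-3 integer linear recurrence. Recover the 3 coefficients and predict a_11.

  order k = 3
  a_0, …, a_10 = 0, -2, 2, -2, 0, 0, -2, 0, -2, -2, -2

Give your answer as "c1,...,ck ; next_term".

0,1,1 ; -4

  a_3 = 0·2 + 1·-2 + 1·0 = -2
  a_4 = 0·-2 + 1·2 + 1·-2 = 0
  a_5 = 0·0 + 1·-2 + 1·2 = 0
  a_6 = 0·0 + 1·0 + 1·-2 = -2
  a_7 = 0·-2 + 1·0 + 1·0 = 0
  a_8 = 0·0 + 1·-2 + 1·0 = -2
  a_9 = 0·-2 + 1·0 + 1·-2 = -2
  a_10 = 0·-2 + 1·-2 + 1·0 = -2
  a_11 = 0·-2 + 1·-2 + 1·-2 = -4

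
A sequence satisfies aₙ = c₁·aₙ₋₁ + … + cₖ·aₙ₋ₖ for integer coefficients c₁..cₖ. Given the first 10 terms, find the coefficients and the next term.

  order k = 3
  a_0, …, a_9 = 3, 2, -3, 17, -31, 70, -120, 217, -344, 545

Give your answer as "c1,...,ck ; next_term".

-2,1,3 ; -783

  a_3 = -2·-3 + 1·2 + 3·3 = 17
  a_4 = -2·17 + 1·-3 + 3·2 = -31
  a_5 = -2·-31 + 1·17 + 3·-3 = 70
  a_6 = -2·70 + 1·-31 + 3·17 = -120
  a_7 = -2·-120 + 1·70 + 3·-31 = 217
  a_8 = -2·217 + 1·-120 + 3·70 = -344
  a_9 = -2·-344 + 1·217 + 3·-120 = 545
  a_10 = -2·545 + 1·-344 + 3·217 = -783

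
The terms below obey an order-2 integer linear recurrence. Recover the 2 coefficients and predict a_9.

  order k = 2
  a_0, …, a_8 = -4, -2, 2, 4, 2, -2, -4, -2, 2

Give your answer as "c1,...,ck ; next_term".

  a_2 = 1·-2 + -1·-4 = 2
  a_3 = 1·2 + -1·-2 = 4
  a_4 = 1·4 + -1·2 = 2
  a_5 = 1·2 + -1·4 = -2
  a_6 = 1·-2 + -1·2 = -4
  a_7 = 1·-4 + -1·-2 = -2
  a_8 = 1·-2 + -1·-4 = 2
  a_9 = 1·2 + -1·-2 = 4

1,-1 ; 4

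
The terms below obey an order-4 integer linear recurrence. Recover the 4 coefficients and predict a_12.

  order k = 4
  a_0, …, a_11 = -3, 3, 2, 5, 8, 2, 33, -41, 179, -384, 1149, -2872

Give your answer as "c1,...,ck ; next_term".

  a_4 = -2·5 + 3·2 + 3·3 + -1·-3 = 8
  a_5 = -2·8 + 3·5 + 3·2 + -1·3 = 2
  a_6 = -2·2 + 3·8 + 3·5 + -1·2 = 33
  a_7 = -2·33 + 3·2 + 3·8 + -1·5 = -41
  a_8 = -2·-41 + 3·33 + 3·2 + -1·8 = 179
  a_9 = -2·179 + 3·-41 + 3·33 + -1·2 = -384
  a_10 = -2·-384 + 3·179 + 3·-41 + -1·33 = 1149
  a_11 = -2·1149 + 3·-384 + 3·179 + -1·-41 = -2872
  a_12 = -2·-2872 + 3·1149 + 3·-384 + -1·179 = 7860

-2,3,3,-1 ; 7860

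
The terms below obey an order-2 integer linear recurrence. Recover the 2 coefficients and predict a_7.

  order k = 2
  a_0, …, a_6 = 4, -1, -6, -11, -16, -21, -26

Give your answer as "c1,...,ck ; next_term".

2,-1 ; -31

  a_2 = 2·-1 + -1·4 = -6
  a_3 = 2·-6 + -1·-1 = -11
  a_4 = 2·-11 + -1·-6 = -16
  a_5 = 2·-16 + -1·-11 = -21
  a_6 = 2·-21 + -1·-16 = -26
  a_7 = 2·-26 + -1·-21 = -31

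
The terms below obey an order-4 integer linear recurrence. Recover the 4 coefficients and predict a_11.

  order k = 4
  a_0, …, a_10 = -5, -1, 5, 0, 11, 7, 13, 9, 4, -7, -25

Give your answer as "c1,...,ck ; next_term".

1,1,-1,-1 ; -45

  a_4 = 1·0 + 1·5 + -1·-1 + -1·-5 = 11
  a_5 = 1·11 + 1·0 + -1·5 + -1·-1 = 7
  a_6 = 1·7 + 1·11 + -1·0 + -1·5 = 13
  a_7 = 1·13 + 1·7 + -1·11 + -1·0 = 9
  a_8 = 1·9 + 1·13 + -1·7 + -1·11 = 4
  a_9 = 1·4 + 1·9 + -1·13 + -1·7 = -7
  a_10 = 1·-7 + 1·4 + -1·9 + -1·13 = -25
  a_11 = 1·-25 + 1·-7 + -1·4 + -1·9 = -45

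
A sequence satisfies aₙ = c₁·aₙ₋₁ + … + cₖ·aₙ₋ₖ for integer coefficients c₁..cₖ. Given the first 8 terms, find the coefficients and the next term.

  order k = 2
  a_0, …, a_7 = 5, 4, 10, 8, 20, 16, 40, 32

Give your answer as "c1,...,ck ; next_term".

0,2 ; 80

  a_2 = 0·4 + 2·5 = 10
  a_3 = 0·10 + 2·4 = 8
  a_4 = 0·8 + 2·10 = 20
  a_5 = 0·20 + 2·8 = 16
  a_6 = 0·16 + 2·20 = 40
  a_7 = 0·40 + 2·16 = 32
  a_8 = 0·32 + 2·40 = 80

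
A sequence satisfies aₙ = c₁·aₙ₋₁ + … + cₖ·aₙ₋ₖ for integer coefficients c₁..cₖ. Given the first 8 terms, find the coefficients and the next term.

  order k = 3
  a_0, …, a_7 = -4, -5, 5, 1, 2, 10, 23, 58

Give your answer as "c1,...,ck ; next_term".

  a_3 = 2·5 + 1·-5 + 1·-4 = 1
  a_4 = 2·1 + 1·5 + 1·-5 = 2
  a_5 = 2·2 + 1·1 + 1·5 = 10
  a_6 = 2·10 + 1·2 + 1·1 = 23
  a_7 = 2·23 + 1·10 + 1·2 = 58
  a_8 = 2·58 + 1·23 + 1·10 = 149

2,1,1 ; 149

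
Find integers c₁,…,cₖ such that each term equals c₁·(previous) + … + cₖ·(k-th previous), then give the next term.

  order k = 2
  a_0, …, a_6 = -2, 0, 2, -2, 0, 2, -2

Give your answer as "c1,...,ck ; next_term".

  a_2 = -1·0 + -1·-2 = 2
  a_3 = -1·2 + -1·0 = -2
  a_4 = -1·-2 + -1·2 = 0
  a_5 = -1·0 + -1·-2 = 2
  a_6 = -1·2 + -1·0 = -2
  a_7 = -1·-2 + -1·2 = 0

-1,-1 ; 0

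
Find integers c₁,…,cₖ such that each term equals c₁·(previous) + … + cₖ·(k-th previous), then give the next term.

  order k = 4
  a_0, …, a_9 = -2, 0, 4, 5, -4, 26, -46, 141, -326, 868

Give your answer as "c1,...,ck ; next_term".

  a_4 = -2·5 + 2·4 + 2·0 + 1·-2 = -4
  a_5 = -2·-4 + 2·5 + 2·4 + 1·0 = 26
  a_6 = -2·26 + 2·-4 + 2·5 + 1·4 = -46
  a_7 = -2·-46 + 2·26 + 2·-4 + 1·5 = 141
  a_8 = -2·141 + 2·-46 + 2·26 + 1·-4 = -326
  a_9 = -2·-326 + 2·141 + 2·-46 + 1·26 = 868
  a_10 = -2·868 + 2·-326 + 2·141 + 1·-46 = -2152

-2,2,2,1 ; -2152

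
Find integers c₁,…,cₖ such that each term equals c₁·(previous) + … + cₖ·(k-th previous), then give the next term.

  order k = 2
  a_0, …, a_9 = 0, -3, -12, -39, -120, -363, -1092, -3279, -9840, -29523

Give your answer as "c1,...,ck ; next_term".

  a_2 = 4·-3 + -3·0 = -12
  a_3 = 4·-12 + -3·-3 = -39
  a_4 = 4·-39 + -3·-12 = -120
  a_5 = 4·-120 + -3·-39 = -363
  a_6 = 4·-363 + -3·-120 = -1092
  a_7 = 4·-1092 + -3·-363 = -3279
  a_8 = 4·-3279 + -3·-1092 = -9840
  a_9 = 4·-9840 + -3·-3279 = -29523
  a_10 = 4·-29523 + -3·-9840 = -88572

4,-3 ; -88572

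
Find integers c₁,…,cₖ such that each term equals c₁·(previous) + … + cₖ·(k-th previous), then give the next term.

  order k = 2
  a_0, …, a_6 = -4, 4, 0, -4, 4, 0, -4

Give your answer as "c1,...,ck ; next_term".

-1,-1 ; 4

  a_2 = -1·4 + -1·-4 = 0
  a_3 = -1·0 + -1·4 = -4
  a_4 = -1·-4 + -1·0 = 4
  a_5 = -1·4 + -1·-4 = 0
  a_6 = -1·0 + -1·4 = -4
  a_7 = -1·-4 + -1·0 = 4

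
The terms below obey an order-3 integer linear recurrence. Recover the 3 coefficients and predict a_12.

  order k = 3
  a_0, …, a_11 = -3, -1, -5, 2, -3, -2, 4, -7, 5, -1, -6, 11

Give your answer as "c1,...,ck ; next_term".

-1,0,1 ; -12

  a_3 = -1·-5 + 0·-1 + 1·-3 = 2
  a_4 = -1·2 + 0·-5 + 1·-1 = -3
  a_5 = -1·-3 + 0·2 + 1·-5 = -2
  a_6 = -1·-2 + 0·-3 + 1·2 = 4
  a_7 = -1·4 + 0·-2 + 1·-3 = -7
  a_8 = -1·-7 + 0·4 + 1·-2 = 5
  a_9 = -1·5 + 0·-7 + 1·4 = -1
  a_10 = -1·-1 + 0·5 + 1·-7 = -6
  a_11 = -1·-6 + 0·-1 + 1·5 = 11
  a_12 = -1·11 + 0·-6 + 1·-1 = -12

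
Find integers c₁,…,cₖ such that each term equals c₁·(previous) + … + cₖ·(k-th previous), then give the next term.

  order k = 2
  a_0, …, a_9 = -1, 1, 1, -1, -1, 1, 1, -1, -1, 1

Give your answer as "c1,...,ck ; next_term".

  a_2 = 0·1 + -1·-1 = 1
  a_3 = 0·1 + -1·1 = -1
  a_4 = 0·-1 + -1·1 = -1
  a_5 = 0·-1 + -1·-1 = 1
  a_6 = 0·1 + -1·-1 = 1
  a_7 = 0·1 + -1·1 = -1
  a_8 = 0·-1 + -1·1 = -1
  a_9 = 0·-1 + -1·-1 = 1
  a_10 = 0·1 + -1·-1 = 1

0,-1 ; 1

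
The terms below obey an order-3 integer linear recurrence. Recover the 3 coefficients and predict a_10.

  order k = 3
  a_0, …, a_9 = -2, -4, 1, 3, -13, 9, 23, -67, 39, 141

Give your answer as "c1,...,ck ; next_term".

-1,-2,2 ; -353

  a_3 = -1·1 + -2·-4 + 2·-2 = 3
  a_4 = -1·3 + -2·1 + 2·-4 = -13
  a_5 = -1·-13 + -2·3 + 2·1 = 9
  a_6 = -1·9 + -2·-13 + 2·3 = 23
  a_7 = -1·23 + -2·9 + 2·-13 = -67
  a_8 = -1·-67 + -2·23 + 2·9 = 39
  a_9 = -1·39 + -2·-67 + 2·23 = 141
  a_10 = -1·141 + -2·39 + 2·-67 = -353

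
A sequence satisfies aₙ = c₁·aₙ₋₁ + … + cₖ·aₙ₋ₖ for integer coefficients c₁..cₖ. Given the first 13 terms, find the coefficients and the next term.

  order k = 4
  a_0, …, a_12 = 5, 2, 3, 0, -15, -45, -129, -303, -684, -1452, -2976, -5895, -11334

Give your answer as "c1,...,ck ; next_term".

2,2,-3,-3 ; -21174

  a_4 = 2·0 + 2·3 + -3·2 + -3·5 = -15
  a_5 = 2·-15 + 2·0 + -3·3 + -3·2 = -45
  a_6 = 2·-45 + 2·-15 + -3·0 + -3·3 = -129
  a_7 = 2·-129 + 2·-45 + -3·-15 + -3·0 = -303
  a_8 = 2·-303 + 2·-129 + -3·-45 + -3·-15 = -684
  a_9 = 2·-684 + 2·-303 + -3·-129 + -3·-45 = -1452
  a_10 = 2·-1452 + 2·-684 + -3·-303 + -3·-129 = -2976
  a_11 = 2·-2976 + 2·-1452 + -3·-684 + -3·-303 = -5895
  a_12 = 2·-5895 + 2·-2976 + -3·-1452 + -3·-684 = -11334
  a_13 = 2·-11334 + 2·-5895 + -3·-2976 + -3·-1452 = -21174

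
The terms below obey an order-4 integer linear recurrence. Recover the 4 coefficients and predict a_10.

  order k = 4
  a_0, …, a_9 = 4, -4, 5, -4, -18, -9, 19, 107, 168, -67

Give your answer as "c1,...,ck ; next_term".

1,-2,-3,-4 ; -800

  a_4 = 1·-4 + -2·5 + -3·-4 + -4·4 = -18
  a_5 = 1·-18 + -2·-4 + -3·5 + -4·-4 = -9
  a_6 = 1·-9 + -2·-18 + -3·-4 + -4·5 = 19
  a_7 = 1·19 + -2·-9 + -3·-18 + -4·-4 = 107
  a_8 = 1·107 + -2·19 + -3·-9 + -4·-18 = 168
  a_9 = 1·168 + -2·107 + -3·19 + -4·-9 = -67
  a_10 = 1·-67 + -2·168 + -3·107 + -4·19 = -800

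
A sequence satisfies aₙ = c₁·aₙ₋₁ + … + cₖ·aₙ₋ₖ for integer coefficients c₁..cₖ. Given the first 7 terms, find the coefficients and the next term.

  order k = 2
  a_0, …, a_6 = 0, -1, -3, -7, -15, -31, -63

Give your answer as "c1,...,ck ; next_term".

3,-2 ; -127

  a_2 = 3·-1 + -2·0 = -3
  a_3 = 3·-3 + -2·-1 = -7
  a_4 = 3·-7 + -2·-3 = -15
  a_5 = 3·-15 + -2·-7 = -31
  a_6 = 3·-31 + -2·-15 = -63
  a_7 = 3·-63 + -2·-31 = -127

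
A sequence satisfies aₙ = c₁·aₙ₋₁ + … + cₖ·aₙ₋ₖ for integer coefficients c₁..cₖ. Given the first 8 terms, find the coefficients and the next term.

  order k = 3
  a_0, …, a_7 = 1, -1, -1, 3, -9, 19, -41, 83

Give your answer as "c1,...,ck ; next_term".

-2,1,2 ; -169

  a_3 = -2·-1 + 1·-1 + 2·1 = 3
  a_4 = -2·3 + 1·-1 + 2·-1 = -9
  a_5 = -2·-9 + 1·3 + 2·-1 = 19
  a_6 = -2·19 + 1·-9 + 2·3 = -41
  a_7 = -2·-41 + 1·19 + 2·-9 = 83
  a_8 = -2·83 + 1·-41 + 2·19 = -169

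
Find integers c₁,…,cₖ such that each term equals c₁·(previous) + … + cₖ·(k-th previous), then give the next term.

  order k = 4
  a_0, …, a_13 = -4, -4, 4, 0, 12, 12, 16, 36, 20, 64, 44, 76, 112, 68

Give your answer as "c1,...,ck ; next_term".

0,2,1,-2 ; 212

  a_4 = 0·0 + 2·4 + 1·-4 + -2·-4 = 12
  a_5 = 0·12 + 2·0 + 1·4 + -2·-4 = 12
  a_6 = 0·12 + 2·12 + 1·0 + -2·4 = 16
  a_7 = 0·16 + 2·12 + 1·12 + -2·0 = 36
  a_8 = 0·36 + 2·16 + 1·12 + -2·12 = 20
  a_9 = 0·20 + 2·36 + 1·16 + -2·12 = 64
  a_10 = 0·64 + 2·20 + 1·36 + -2·16 = 44
  a_11 = 0·44 + 2·64 + 1·20 + -2·36 = 76
  a_12 = 0·76 + 2·44 + 1·64 + -2·20 = 112
  a_13 = 0·112 + 2·76 + 1·44 + -2·64 = 68
  a_14 = 0·68 + 2·112 + 1·76 + -2·44 = 212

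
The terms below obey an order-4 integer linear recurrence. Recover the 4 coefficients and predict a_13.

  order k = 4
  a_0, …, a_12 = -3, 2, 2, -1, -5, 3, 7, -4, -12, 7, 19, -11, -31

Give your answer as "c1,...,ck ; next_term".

0,-1,0,1 ; 18

  a_4 = 0·-1 + -1·2 + 0·2 + 1·-3 = -5
  a_5 = 0·-5 + -1·-1 + 0·2 + 1·2 = 3
  a_6 = 0·3 + -1·-5 + 0·-1 + 1·2 = 7
  a_7 = 0·7 + -1·3 + 0·-5 + 1·-1 = -4
  a_8 = 0·-4 + -1·7 + 0·3 + 1·-5 = -12
  a_9 = 0·-12 + -1·-4 + 0·7 + 1·3 = 7
  a_10 = 0·7 + -1·-12 + 0·-4 + 1·7 = 19
  a_11 = 0·19 + -1·7 + 0·-12 + 1·-4 = -11
  a_12 = 0·-11 + -1·19 + 0·7 + 1·-12 = -31
  a_13 = 0·-31 + -1·-11 + 0·19 + 1·7 = 18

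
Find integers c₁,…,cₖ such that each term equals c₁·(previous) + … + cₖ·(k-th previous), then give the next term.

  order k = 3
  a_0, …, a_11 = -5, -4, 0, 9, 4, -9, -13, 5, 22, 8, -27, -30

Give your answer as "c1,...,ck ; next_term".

  a_3 = 0·0 + -1·-4 + -1·-5 = 9
  a_4 = 0·9 + -1·0 + -1·-4 = 4
  a_5 = 0·4 + -1·9 + -1·0 = -9
  a_6 = 0·-9 + -1·4 + -1·9 = -13
  a_7 = 0·-13 + -1·-9 + -1·4 = 5
  a_8 = 0·5 + -1·-13 + -1·-9 = 22
  a_9 = 0·22 + -1·5 + -1·-13 = 8
  a_10 = 0·8 + -1·22 + -1·5 = -27
  a_11 = 0·-27 + -1·8 + -1·22 = -30
  a_12 = 0·-30 + -1·-27 + -1·8 = 19

0,-1,-1 ; 19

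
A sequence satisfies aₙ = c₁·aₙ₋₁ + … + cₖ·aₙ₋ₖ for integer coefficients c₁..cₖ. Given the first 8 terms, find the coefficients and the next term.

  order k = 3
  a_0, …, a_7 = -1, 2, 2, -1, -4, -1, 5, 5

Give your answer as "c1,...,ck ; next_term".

  a_3 = 0·2 + -1·2 + -1·-1 = -1
  a_4 = 0·-1 + -1·2 + -1·2 = -4
  a_5 = 0·-4 + -1·-1 + -1·2 = -1
  a_6 = 0·-1 + -1·-4 + -1·-1 = 5
  a_7 = 0·5 + -1·-1 + -1·-4 = 5
  a_8 = 0·5 + -1·5 + -1·-1 = -4

0,-1,-1 ; -4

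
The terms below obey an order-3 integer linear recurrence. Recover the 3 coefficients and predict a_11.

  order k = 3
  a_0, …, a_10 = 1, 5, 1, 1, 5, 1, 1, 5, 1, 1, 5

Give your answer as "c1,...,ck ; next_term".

  a_3 = 0·1 + 0·5 + 1·1 = 1
  a_4 = 0·1 + 0·1 + 1·5 = 5
  a_5 = 0·5 + 0·1 + 1·1 = 1
  a_6 = 0·1 + 0·5 + 1·1 = 1
  a_7 = 0·1 + 0·1 + 1·5 = 5
  a_8 = 0·5 + 0·1 + 1·1 = 1
  a_9 = 0·1 + 0·5 + 1·1 = 1
  a_10 = 0·1 + 0·1 + 1·5 = 5
  a_11 = 0·5 + 0·1 + 1·1 = 1

0,0,1 ; 1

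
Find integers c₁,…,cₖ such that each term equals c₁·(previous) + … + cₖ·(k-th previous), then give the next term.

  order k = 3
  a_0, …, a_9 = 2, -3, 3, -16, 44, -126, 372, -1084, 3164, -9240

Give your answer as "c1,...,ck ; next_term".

-2,2,-2 ; 26976

  a_3 = -2·3 + 2·-3 + -2·2 = -16
  a_4 = -2·-16 + 2·3 + -2·-3 = 44
  a_5 = -2·44 + 2·-16 + -2·3 = -126
  a_6 = -2·-126 + 2·44 + -2·-16 = 372
  a_7 = -2·372 + 2·-126 + -2·44 = -1084
  a_8 = -2·-1084 + 2·372 + -2·-126 = 3164
  a_9 = -2·3164 + 2·-1084 + -2·372 = -9240
  a_10 = -2·-9240 + 2·3164 + -2·-1084 = 26976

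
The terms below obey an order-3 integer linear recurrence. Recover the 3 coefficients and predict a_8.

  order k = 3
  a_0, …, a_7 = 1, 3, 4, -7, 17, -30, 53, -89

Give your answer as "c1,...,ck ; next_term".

-2,0,1 ; 148

  a_3 = -2·4 + 0·3 + 1·1 = -7
  a_4 = -2·-7 + 0·4 + 1·3 = 17
  a_5 = -2·17 + 0·-7 + 1·4 = -30
  a_6 = -2·-30 + 0·17 + 1·-7 = 53
  a_7 = -2·53 + 0·-30 + 1·17 = -89
  a_8 = -2·-89 + 0·53 + 1·-30 = 148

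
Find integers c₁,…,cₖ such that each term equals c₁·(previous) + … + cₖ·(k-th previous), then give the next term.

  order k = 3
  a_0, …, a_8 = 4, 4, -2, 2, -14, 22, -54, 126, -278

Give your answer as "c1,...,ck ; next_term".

-1,2,-2 ; 638

  a_3 = -1·-2 + 2·4 + -2·4 = 2
  a_4 = -1·2 + 2·-2 + -2·4 = -14
  a_5 = -1·-14 + 2·2 + -2·-2 = 22
  a_6 = -1·22 + 2·-14 + -2·2 = -54
  a_7 = -1·-54 + 2·22 + -2·-14 = 126
  a_8 = -1·126 + 2·-54 + -2·22 = -278
  a_9 = -1·-278 + 2·126 + -2·-54 = 638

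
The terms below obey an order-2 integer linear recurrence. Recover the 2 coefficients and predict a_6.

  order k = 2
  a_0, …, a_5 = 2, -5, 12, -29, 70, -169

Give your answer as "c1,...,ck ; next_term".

  a_2 = -2·-5 + 1·2 = 12
  a_3 = -2·12 + 1·-5 = -29
  a_4 = -2·-29 + 1·12 = 70
  a_5 = -2·70 + 1·-29 = -169
  a_6 = -2·-169 + 1·70 = 408

-2,1 ; 408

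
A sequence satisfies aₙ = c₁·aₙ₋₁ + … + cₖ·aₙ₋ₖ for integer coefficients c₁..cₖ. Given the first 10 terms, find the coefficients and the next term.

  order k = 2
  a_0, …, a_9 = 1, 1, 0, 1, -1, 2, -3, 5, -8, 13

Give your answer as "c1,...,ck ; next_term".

  a_2 = -1·1 + 1·1 = 0
  a_3 = -1·0 + 1·1 = 1
  a_4 = -1·1 + 1·0 = -1
  a_5 = -1·-1 + 1·1 = 2
  a_6 = -1·2 + 1·-1 = -3
  a_7 = -1·-3 + 1·2 = 5
  a_8 = -1·5 + 1·-3 = -8
  a_9 = -1·-8 + 1·5 = 13
  a_10 = -1·13 + 1·-8 = -21

-1,1 ; -21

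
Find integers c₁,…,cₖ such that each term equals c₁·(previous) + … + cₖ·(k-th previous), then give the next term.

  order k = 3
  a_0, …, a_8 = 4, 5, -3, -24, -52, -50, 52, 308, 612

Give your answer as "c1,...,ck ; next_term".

2,-2,-2 ; 504

  a_3 = 2·-3 + -2·5 + -2·4 = -24
  a_4 = 2·-24 + -2·-3 + -2·5 = -52
  a_5 = 2·-52 + -2·-24 + -2·-3 = -50
  a_6 = 2·-50 + -2·-52 + -2·-24 = 52
  a_7 = 2·52 + -2·-50 + -2·-52 = 308
  a_8 = 2·308 + -2·52 + -2·-50 = 612
  a_9 = 2·612 + -2·308 + -2·52 = 504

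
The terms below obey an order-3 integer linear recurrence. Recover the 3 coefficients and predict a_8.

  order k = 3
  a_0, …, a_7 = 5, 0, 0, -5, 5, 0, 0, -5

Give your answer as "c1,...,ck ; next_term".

  a_3 = -1·0 + -1·0 + -1·5 = -5
  a_4 = -1·-5 + -1·0 + -1·0 = 5
  a_5 = -1·5 + -1·-5 + -1·0 = 0
  a_6 = -1·0 + -1·5 + -1·-5 = 0
  a_7 = -1·0 + -1·0 + -1·5 = -5
  a_8 = -1·-5 + -1·0 + -1·0 = 5

-1,-1,-1 ; 5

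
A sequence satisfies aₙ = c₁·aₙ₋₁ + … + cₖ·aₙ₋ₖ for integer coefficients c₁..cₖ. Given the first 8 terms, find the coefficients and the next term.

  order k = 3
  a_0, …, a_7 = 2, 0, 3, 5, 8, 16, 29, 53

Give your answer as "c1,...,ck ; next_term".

  a_3 = 1·3 + 1·0 + 1·2 = 5
  a_4 = 1·5 + 1·3 + 1·0 = 8
  a_5 = 1·8 + 1·5 + 1·3 = 16
  a_6 = 1·16 + 1·8 + 1·5 = 29
  a_7 = 1·29 + 1·16 + 1·8 = 53
  a_8 = 1·53 + 1·29 + 1·16 = 98

1,1,1 ; 98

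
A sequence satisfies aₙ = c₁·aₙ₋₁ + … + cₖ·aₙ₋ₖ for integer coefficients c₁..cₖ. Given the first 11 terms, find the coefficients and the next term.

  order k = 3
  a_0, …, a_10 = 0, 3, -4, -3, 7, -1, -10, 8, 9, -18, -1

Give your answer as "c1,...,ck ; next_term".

  a_3 = 0·-4 + -1·3 + 1·0 = -3
  a_4 = 0·-3 + -1·-4 + 1·3 = 7
  a_5 = 0·7 + -1·-3 + 1·-4 = -1
  a_6 = 0·-1 + -1·7 + 1·-3 = -10
  a_7 = 0·-10 + -1·-1 + 1·7 = 8
  a_8 = 0·8 + -1·-10 + 1·-1 = 9
  a_9 = 0·9 + -1·8 + 1·-10 = -18
  a_10 = 0·-18 + -1·9 + 1·8 = -1
  a_11 = 0·-1 + -1·-18 + 1·9 = 27

0,-1,1 ; 27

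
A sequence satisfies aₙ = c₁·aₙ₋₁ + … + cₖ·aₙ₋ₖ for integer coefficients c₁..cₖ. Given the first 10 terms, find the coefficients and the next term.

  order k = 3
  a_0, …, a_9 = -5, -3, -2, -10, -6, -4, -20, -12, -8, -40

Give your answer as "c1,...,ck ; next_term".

0,0,2 ; -24

  a_3 = 0·-2 + 0·-3 + 2·-5 = -10
  a_4 = 0·-10 + 0·-2 + 2·-3 = -6
  a_5 = 0·-6 + 0·-10 + 2·-2 = -4
  a_6 = 0·-4 + 0·-6 + 2·-10 = -20
  a_7 = 0·-20 + 0·-4 + 2·-6 = -12
  a_8 = 0·-12 + 0·-20 + 2·-4 = -8
  a_9 = 0·-8 + 0·-12 + 2·-20 = -40
  a_10 = 0·-40 + 0·-8 + 2·-12 = -24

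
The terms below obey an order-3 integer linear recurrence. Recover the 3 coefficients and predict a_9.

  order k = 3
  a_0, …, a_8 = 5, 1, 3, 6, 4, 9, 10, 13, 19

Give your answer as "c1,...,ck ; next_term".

0,1,1 ; 23

  a_3 = 0·3 + 1·1 + 1·5 = 6
  a_4 = 0·6 + 1·3 + 1·1 = 4
  a_5 = 0·4 + 1·6 + 1·3 = 9
  a_6 = 0·9 + 1·4 + 1·6 = 10
  a_7 = 0·10 + 1·9 + 1·4 = 13
  a_8 = 0·13 + 1·10 + 1·9 = 19
  a_9 = 0·19 + 1·13 + 1·10 = 23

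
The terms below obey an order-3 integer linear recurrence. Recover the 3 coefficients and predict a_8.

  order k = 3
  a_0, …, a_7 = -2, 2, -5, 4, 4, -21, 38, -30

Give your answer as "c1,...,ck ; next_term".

  a_3 = -2·-5 + -2·2 + 1·-2 = 4
  a_4 = -2·4 + -2·-5 + 1·2 = 4
  a_5 = -2·4 + -2·4 + 1·-5 = -21
  a_6 = -2·-21 + -2·4 + 1·4 = 38
  a_7 = -2·38 + -2·-21 + 1·4 = -30
  a_8 = -2·-30 + -2·38 + 1·-21 = -37

-2,-2,1 ; -37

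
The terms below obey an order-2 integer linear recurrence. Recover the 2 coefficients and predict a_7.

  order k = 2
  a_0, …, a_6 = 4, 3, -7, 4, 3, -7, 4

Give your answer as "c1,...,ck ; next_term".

-1,-1 ; 3

  a_2 = -1·3 + -1·4 = -7
  a_3 = -1·-7 + -1·3 = 4
  a_4 = -1·4 + -1·-7 = 3
  a_5 = -1·3 + -1·4 = -7
  a_6 = -1·-7 + -1·3 = 4
  a_7 = -1·4 + -1·-7 = 3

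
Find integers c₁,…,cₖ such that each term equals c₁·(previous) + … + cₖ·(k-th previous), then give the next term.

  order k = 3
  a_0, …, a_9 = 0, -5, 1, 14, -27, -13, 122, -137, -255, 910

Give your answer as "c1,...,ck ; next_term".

-1,-3,2 ; -419

  a_3 = -1·1 + -3·-5 + 2·0 = 14
  a_4 = -1·14 + -3·1 + 2·-5 = -27
  a_5 = -1·-27 + -3·14 + 2·1 = -13
  a_6 = -1·-13 + -3·-27 + 2·14 = 122
  a_7 = -1·122 + -3·-13 + 2·-27 = -137
  a_8 = -1·-137 + -3·122 + 2·-13 = -255
  a_9 = -1·-255 + -3·-137 + 2·122 = 910
  a_10 = -1·910 + -3·-255 + 2·-137 = -419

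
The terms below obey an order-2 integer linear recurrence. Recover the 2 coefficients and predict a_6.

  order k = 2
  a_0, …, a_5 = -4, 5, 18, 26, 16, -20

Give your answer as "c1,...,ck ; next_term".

  a_2 = 2·5 + -2·-4 = 18
  a_3 = 2·18 + -2·5 = 26
  a_4 = 2·26 + -2·18 = 16
  a_5 = 2·16 + -2·26 = -20
  a_6 = 2·-20 + -2·16 = -72

2,-2 ; -72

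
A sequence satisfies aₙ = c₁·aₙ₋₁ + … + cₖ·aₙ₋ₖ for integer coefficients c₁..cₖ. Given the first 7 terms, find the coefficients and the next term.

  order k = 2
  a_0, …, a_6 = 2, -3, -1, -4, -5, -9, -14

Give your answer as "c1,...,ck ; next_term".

  a_2 = 1·-3 + 1·2 = -1
  a_3 = 1·-1 + 1·-3 = -4
  a_4 = 1·-4 + 1·-1 = -5
  a_5 = 1·-5 + 1·-4 = -9
  a_6 = 1·-9 + 1·-5 = -14
  a_7 = 1·-14 + 1·-9 = -23

1,1 ; -23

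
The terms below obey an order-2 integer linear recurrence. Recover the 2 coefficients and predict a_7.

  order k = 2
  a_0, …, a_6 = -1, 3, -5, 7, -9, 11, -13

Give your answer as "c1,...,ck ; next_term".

-2,-1 ; 15

  a_2 = -2·3 + -1·-1 = -5
  a_3 = -2·-5 + -1·3 = 7
  a_4 = -2·7 + -1·-5 = -9
  a_5 = -2·-9 + -1·7 = 11
  a_6 = -2·11 + -1·-9 = -13
  a_7 = -2·-13 + -1·11 = 15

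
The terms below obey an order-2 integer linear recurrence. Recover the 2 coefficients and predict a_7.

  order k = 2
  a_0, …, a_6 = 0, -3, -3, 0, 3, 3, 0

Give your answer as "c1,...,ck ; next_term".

1,-1 ; -3

  a_2 = 1·-3 + -1·0 = -3
  a_3 = 1·-3 + -1·-3 = 0
  a_4 = 1·0 + -1·-3 = 3
  a_5 = 1·3 + -1·0 = 3
  a_6 = 1·3 + -1·3 = 0
  a_7 = 1·0 + -1·3 = -3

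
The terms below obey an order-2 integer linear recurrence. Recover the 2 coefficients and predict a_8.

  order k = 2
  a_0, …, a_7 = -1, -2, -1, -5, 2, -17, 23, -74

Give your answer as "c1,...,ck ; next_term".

-1,3 ; 143

  a_2 = -1·-2 + 3·-1 = -1
  a_3 = -1·-1 + 3·-2 = -5
  a_4 = -1·-5 + 3·-1 = 2
  a_5 = -1·2 + 3·-5 = -17
  a_6 = -1·-17 + 3·2 = 23
  a_7 = -1·23 + 3·-17 = -74
  a_8 = -1·-74 + 3·23 = 143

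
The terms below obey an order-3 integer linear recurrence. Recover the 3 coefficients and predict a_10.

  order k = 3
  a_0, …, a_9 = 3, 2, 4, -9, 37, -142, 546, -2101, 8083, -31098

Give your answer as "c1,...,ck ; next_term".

-3,3,-1 ; 119644

  a_3 = -3·4 + 3·2 + -1·3 = -9
  a_4 = -3·-9 + 3·4 + -1·2 = 37
  a_5 = -3·37 + 3·-9 + -1·4 = -142
  a_6 = -3·-142 + 3·37 + -1·-9 = 546
  a_7 = -3·546 + 3·-142 + -1·37 = -2101
  a_8 = -3·-2101 + 3·546 + -1·-142 = 8083
  a_9 = -3·8083 + 3·-2101 + -1·546 = -31098
  a_10 = -3·-31098 + 3·8083 + -1·-2101 = 119644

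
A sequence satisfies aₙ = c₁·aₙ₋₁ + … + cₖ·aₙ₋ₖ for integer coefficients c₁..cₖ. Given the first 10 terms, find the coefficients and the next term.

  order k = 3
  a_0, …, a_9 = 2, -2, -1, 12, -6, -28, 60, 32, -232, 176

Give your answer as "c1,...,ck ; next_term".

0,-2,4 ; 592

  a_3 = 0·-1 + -2·-2 + 4·2 = 12
  a_4 = 0·12 + -2·-1 + 4·-2 = -6
  a_5 = 0·-6 + -2·12 + 4·-1 = -28
  a_6 = 0·-28 + -2·-6 + 4·12 = 60
  a_7 = 0·60 + -2·-28 + 4·-6 = 32
  a_8 = 0·32 + -2·60 + 4·-28 = -232
  a_9 = 0·-232 + -2·32 + 4·60 = 176
  a_10 = 0·176 + -2·-232 + 4·32 = 592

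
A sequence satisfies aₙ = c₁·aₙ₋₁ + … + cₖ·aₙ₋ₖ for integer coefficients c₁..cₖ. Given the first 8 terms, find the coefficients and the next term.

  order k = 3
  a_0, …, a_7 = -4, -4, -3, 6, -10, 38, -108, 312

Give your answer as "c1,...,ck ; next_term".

-2,2,-2 ; -916

  a_3 = -2·-3 + 2·-4 + -2·-4 = 6
  a_4 = -2·6 + 2·-3 + -2·-4 = -10
  a_5 = -2·-10 + 2·6 + -2·-3 = 38
  a_6 = -2·38 + 2·-10 + -2·6 = -108
  a_7 = -2·-108 + 2·38 + -2·-10 = 312
  a_8 = -2·312 + 2·-108 + -2·38 = -916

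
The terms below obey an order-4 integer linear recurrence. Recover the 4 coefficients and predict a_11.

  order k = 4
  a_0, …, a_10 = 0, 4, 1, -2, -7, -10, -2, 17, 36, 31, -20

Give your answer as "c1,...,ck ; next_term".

  a_4 = 1·-2 + -1·1 + -1·4 + -1·0 = -7
  a_5 = 1·-7 + -1·-2 + -1·1 + -1·4 = -10
  a_6 = 1·-10 + -1·-7 + -1·-2 + -1·1 = -2
  a_7 = 1·-2 + -1·-10 + -1·-7 + -1·-2 = 17
  a_8 = 1·17 + -1·-2 + -1·-10 + -1·-7 = 36
  a_9 = 1·36 + -1·17 + -1·-2 + -1·-10 = 31
  a_10 = 1·31 + -1·36 + -1·17 + -1·-2 = -20
  a_11 = 1·-20 + -1·31 + -1·36 + -1·17 = -104

1,-1,-1,-1 ; -104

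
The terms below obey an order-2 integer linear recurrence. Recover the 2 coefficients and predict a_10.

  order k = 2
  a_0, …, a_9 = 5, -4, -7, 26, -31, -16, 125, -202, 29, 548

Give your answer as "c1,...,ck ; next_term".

  a_2 = -2·-4 + -3·5 = -7
  a_3 = -2·-7 + -3·-4 = 26
  a_4 = -2·26 + -3·-7 = -31
  a_5 = -2·-31 + -3·26 = -16
  a_6 = -2·-16 + -3·-31 = 125
  a_7 = -2·125 + -3·-16 = -202
  a_8 = -2·-202 + -3·125 = 29
  a_9 = -2·29 + -3·-202 = 548
  a_10 = -2·548 + -3·29 = -1183

-2,-3 ; -1183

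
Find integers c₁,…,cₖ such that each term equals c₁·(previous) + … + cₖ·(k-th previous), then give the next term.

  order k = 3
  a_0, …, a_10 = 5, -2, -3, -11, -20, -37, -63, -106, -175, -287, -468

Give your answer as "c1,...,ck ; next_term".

  a_3 = 2·-3 + 0·-2 + -1·5 = -11
  a_4 = 2·-11 + 0·-3 + -1·-2 = -20
  a_5 = 2·-20 + 0·-11 + -1·-3 = -37
  a_6 = 2·-37 + 0·-20 + -1·-11 = -63
  a_7 = 2·-63 + 0·-37 + -1·-20 = -106
  a_8 = 2·-106 + 0·-63 + -1·-37 = -175
  a_9 = 2·-175 + 0·-106 + -1·-63 = -287
  a_10 = 2·-287 + 0·-175 + -1·-106 = -468
  a_11 = 2·-468 + 0·-287 + -1·-175 = -761

2,0,-1 ; -761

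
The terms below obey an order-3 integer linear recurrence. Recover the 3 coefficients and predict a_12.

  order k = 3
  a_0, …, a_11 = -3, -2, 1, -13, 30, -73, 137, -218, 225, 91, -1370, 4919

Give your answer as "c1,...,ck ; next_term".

  a_3 = -3·1 + -1·-2 + 4·-3 = -13
  a_4 = -3·-13 + -1·1 + 4·-2 = 30
  a_5 = -3·30 + -1·-13 + 4·1 = -73
  a_6 = -3·-73 + -1·30 + 4·-13 = 137
  a_7 = -3·137 + -1·-73 + 4·30 = -218
  a_8 = -3·-218 + -1·137 + 4·-73 = 225
  a_9 = -3·225 + -1·-218 + 4·137 = 91
  a_10 = -3·91 + -1·225 + 4·-218 = -1370
  a_11 = -3·-1370 + -1·91 + 4·225 = 4919
  a_12 = -3·4919 + -1·-1370 + 4·91 = -13023

-3,-1,4 ; -13023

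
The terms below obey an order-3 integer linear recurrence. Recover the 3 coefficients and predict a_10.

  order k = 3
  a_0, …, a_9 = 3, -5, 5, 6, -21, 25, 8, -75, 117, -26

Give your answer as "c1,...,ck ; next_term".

-1,-1,2 ; -241

  a_3 = -1·5 + -1·-5 + 2·3 = 6
  a_4 = -1·6 + -1·5 + 2·-5 = -21
  a_5 = -1·-21 + -1·6 + 2·5 = 25
  a_6 = -1·25 + -1·-21 + 2·6 = 8
  a_7 = -1·8 + -1·25 + 2·-21 = -75
  a_8 = -1·-75 + -1·8 + 2·25 = 117
  a_9 = -1·117 + -1·-75 + 2·8 = -26
  a_10 = -1·-26 + -1·117 + 2·-75 = -241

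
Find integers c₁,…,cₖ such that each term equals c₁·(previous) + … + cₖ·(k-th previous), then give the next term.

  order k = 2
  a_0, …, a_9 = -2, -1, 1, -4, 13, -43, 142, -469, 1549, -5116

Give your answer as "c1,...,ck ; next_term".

  a_2 = -3·-1 + 1·-2 = 1
  a_3 = -3·1 + 1·-1 = -4
  a_4 = -3·-4 + 1·1 = 13
  a_5 = -3·13 + 1·-4 = -43
  a_6 = -3·-43 + 1·13 = 142
  a_7 = -3·142 + 1·-43 = -469
  a_8 = -3·-469 + 1·142 = 1549
  a_9 = -3·1549 + 1·-469 = -5116
  a_10 = -3·-5116 + 1·1549 = 16897

-3,1 ; 16897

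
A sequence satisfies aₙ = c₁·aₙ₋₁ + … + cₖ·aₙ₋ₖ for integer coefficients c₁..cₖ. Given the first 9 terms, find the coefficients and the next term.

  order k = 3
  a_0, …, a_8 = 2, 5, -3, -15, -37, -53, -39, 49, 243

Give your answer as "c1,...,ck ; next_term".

  a_3 = 2·-3 + -1·5 + -2·2 = -15
  a_4 = 2·-15 + -1·-3 + -2·5 = -37
  a_5 = 2·-37 + -1·-15 + -2·-3 = -53
  a_6 = 2·-53 + -1·-37 + -2·-15 = -39
  a_7 = 2·-39 + -1·-53 + -2·-37 = 49
  a_8 = 2·49 + -1·-39 + -2·-53 = 243
  a_9 = 2·243 + -1·49 + -2·-39 = 515

2,-1,-2 ; 515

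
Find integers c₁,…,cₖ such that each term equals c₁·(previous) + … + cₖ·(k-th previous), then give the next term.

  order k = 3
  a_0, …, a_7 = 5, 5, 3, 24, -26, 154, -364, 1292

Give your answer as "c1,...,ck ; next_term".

  a_3 = -2·3 + 4·5 + 2·5 = 24
  a_4 = -2·24 + 4·3 + 2·5 = -26
  a_5 = -2·-26 + 4·24 + 2·3 = 154
  a_6 = -2·154 + 4·-26 + 2·24 = -364
  a_7 = -2·-364 + 4·154 + 2·-26 = 1292
  a_8 = -2·1292 + 4·-364 + 2·154 = -3732

-2,4,2 ; -3732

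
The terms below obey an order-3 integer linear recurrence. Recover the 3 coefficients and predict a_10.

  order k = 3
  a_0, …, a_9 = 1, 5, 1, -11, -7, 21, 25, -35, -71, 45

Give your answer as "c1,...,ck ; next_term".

0,-2,-1 ; 177

  a_3 = 0·1 + -2·5 + -1·1 = -11
  a_4 = 0·-11 + -2·1 + -1·5 = -7
  a_5 = 0·-7 + -2·-11 + -1·1 = 21
  a_6 = 0·21 + -2·-7 + -1·-11 = 25
  a_7 = 0·25 + -2·21 + -1·-7 = -35
  a_8 = 0·-35 + -2·25 + -1·21 = -71
  a_9 = 0·-71 + -2·-35 + -1·25 = 45
  a_10 = 0·45 + -2·-71 + -1·-35 = 177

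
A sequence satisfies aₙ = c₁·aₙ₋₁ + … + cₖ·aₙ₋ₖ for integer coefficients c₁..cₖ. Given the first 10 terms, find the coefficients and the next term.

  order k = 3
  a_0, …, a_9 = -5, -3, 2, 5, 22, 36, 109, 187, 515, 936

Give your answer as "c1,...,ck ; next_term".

1,4,-3 ; 2435

  a_3 = 1·2 + 4·-3 + -3·-5 = 5
  a_4 = 1·5 + 4·2 + -3·-3 = 22
  a_5 = 1·22 + 4·5 + -3·2 = 36
  a_6 = 1·36 + 4·22 + -3·5 = 109
  a_7 = 1·109 + 4·36 + -3·22 = 187
  a_8 = 1·187 + 4·109 + -3·36 = 515
  a_9 = 1·515 + 4·187 + -3·109 = 936
  a_10 = 1·936 + 4·515 + -3·187 = 2435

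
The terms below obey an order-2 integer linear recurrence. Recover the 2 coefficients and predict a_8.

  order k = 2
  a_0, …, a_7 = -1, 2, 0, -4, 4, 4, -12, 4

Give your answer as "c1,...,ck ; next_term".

-1,-2 ; 20

  a_2 = -1·2 + -2·-1 = 0
  a_3 = -1·0 + -2·2 = -4
  a_4 = -1·-4 + -2·0 = 4
  a_5 = -1·4 + -2·-4 = 4
  a_6 = -1·4 + -2·4 = -12
  a_7 = -1·-12 + -2·4 = 4
  a_8 = -1·4 + -2·-12 = 20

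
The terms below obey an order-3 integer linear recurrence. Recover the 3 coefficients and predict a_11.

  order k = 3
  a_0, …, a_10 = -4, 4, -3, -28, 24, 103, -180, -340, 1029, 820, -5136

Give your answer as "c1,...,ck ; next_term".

0,-4,3 ; -193

  a_3 = 0·-3 + -4·4 + 3·-4 = -28
  a_4 = 0·-28 + -4·-3 + 3·4 = 24
  a_5 = 0·24 + -4·-28 + 3·-3 = 103
  a_6 = 0·103 + -4·24 + 3·-28 = -180
  a_7 = 0·-180 + -4·103 + 3·24 = -340
  a_8 = 0·-340 + -4·-180 + 3·103 = 1029
  a_9 = 0·1029 + -4·-340 + 3·-180 = 820
  a_10 = 0·820 + -4·1029 + 3·-340 = -5136
  a_11 = 0·-5136 + -4·820 + 3·1029 = -193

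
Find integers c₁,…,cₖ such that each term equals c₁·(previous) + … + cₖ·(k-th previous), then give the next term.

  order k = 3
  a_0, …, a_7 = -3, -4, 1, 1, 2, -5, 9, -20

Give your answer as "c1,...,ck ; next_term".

-2,0,-1 ; 45

  a_3 = -2·1 + 0·-4 + -1·-3 = 1
  a_4 = -2·1 + 0·1 + -1·-4 = 2
  a_5 = -2·2 + 0·1 + -1·1 = -5
  a_6 = -2·-5 + 0·2 + -1·1 = 9
  a_7 = -2·9 + 0·-5 + -1·2 = -20
  a_8 = -2·-20 + 0·9 + -1·-5 = 45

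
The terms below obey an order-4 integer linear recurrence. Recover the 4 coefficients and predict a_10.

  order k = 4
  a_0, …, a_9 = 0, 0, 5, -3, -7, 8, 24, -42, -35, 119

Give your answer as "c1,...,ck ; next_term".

-1,-2,-1,3 ; 65

  a_4 = -1·-3 + -2·5 + -1·0 + 3·0 = -7
  a_5 = -1·-7 + -2·-3 + -1·5 + 3·0 = 8
  a_6 = -1·8 + -2·-7 + -1·-3 + 3·5 = 24
  a_7 = -1·24 + -2·8 + -1·-7 + 3·-3 = -42
  a_8 = -1·-42 + -2·24 + -1·8 + 3·-7 = -35
  a_9 = -1·-35 + -2·-42 + -1·24 + 3·8 = 119
  a_10 = -1·119 + -2·-35 + -1·-42 + 3·24 = 65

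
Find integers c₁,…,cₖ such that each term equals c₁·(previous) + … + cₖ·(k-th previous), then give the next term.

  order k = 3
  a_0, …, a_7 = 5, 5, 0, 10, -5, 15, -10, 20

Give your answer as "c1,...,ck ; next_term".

-1,1,1 ; -15

  a_3 = -1·0 + 1·5 + 1·5 = 10
  a_4 = -1·10 + 1·0 + 1·5 = -5
  a_5 = -1·-5 + 1·10 + 1·0 = 15
  a_6 = -1·15 + 1·-5 + 1·10 = -10
  a_7 = -1·-10 + 1·15 + 1·-5 = 20
  a_8 = -1·20 + 1·-10 + 1·15 = -15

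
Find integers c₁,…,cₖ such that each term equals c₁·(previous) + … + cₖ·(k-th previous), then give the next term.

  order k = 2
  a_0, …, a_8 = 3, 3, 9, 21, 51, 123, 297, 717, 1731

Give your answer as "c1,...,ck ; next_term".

2,1 ; 4179

  a_2 = 2·3 + 1·3 = 9
  a_3 = 2·9 + 1·3 = 21
  a_4 = 2·21 + 1·9 = 51
  a_5 = 2·51 + 1·21 = 123
  a_6 = 2·123 + 1·51 = 297
  a_7 = 2·297 + 1·123 = 717
  a_8 = 2·717 + 1·297 = 1731
  a_9 = 2·1731 + 1·717 = 4179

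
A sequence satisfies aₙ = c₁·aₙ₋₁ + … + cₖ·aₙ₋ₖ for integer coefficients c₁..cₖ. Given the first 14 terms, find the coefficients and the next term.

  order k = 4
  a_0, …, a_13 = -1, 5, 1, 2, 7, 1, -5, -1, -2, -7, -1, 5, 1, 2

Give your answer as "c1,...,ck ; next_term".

1,-1,1,-1 ; 7

  a_4 = 1·2 + -1·1 + 1·5 + -1·-1 = 7
  a_5 = 1·7 + -1·2 + 1·1 + -1·5 = 1
  a_6 = 1·1 + -1·7 + 1·2 + -1·1 = -5
  a_7 = 1·-5 + -1·1 + 1·7 + -1·2 = -1
  a_8 = 1·-1 + -1·-5 + 1·1 + -1·7 = -2
  a_9 = 1·-2 + -1·-1 + 1·-5 + -1·1 = -7
  a_10 = 1·-7 + -1·-2 + 1·-1 + -1·-5 = -1
  a_11 = 1·-1 + -1·-7 + 1·-2 + -1·-1 = 5
  a_12 = 1·5 + -1·-1 + 1·-7 + -1·-2 = 1
  a_13 = 1·1 + -1·5 + 1·-1 + -1·-7 = 2
  a_14 = 1·2 + -1·1 + 1·5 + -1·-1 = 7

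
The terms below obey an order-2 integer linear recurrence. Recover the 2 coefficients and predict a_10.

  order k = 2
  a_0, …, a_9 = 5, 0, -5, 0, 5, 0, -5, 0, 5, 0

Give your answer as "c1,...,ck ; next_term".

0,-1 ; -5

  a_2 = 0·0 + -1·5 = -5
  a_3 = 0·-5 + -1·0 = 0
  a_4 = 0·0 + -1·-5 = 5
  a_5 = 0·5 + -1·0 = 0
  a_6 = 0·0 + -1·5 = -5
  a_7 = 0·-5 + -1·0 = 0
  a_8 = 0·0 + -1·-5 = 5
  a_9 = 0·5 + -1·0 = 0
  a_10 = 0·0 + -1·5 = -5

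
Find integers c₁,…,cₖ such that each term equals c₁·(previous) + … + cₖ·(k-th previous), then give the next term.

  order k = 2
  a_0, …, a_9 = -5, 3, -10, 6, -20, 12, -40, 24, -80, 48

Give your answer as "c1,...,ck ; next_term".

  a_2 = 0·3 + 2·-5 = -10
  a_3 = 0·-10 + 2·3 = 6
  a_4 = 0·6 + 2·-10 = -20
  a_5 = 0·-20 + 2·6 = 12
  a_6 = 0·12 + 2·-20 = -40
  a_7 = 0·-40 + 2·12 = 24
  a_8 = 0·24 + 2·-40 = -80
  a_9 = 0·-80 + 2·24 = 48
  a_10 = 0·48 + 2·-80 = -160

0,2 ; -160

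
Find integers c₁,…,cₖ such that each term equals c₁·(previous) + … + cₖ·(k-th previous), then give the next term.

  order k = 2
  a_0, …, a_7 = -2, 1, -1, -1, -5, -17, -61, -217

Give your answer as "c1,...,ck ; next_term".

3,2 ; -773

  a_2 = 3·1 + 2·-2 = -1
  a_3 = 3·-1 + 2·1 = -1
  a_4 = 3·-1 + 2·-1 = -5
  a_5 = 3·-5 + 2·-1 = -17
  a_6 = 3·-17 + 2·-5 = -61
  a_7 = 3·-61 + 2·-17 = -217
  a_8 = 3·-217 + 2·-61 = -773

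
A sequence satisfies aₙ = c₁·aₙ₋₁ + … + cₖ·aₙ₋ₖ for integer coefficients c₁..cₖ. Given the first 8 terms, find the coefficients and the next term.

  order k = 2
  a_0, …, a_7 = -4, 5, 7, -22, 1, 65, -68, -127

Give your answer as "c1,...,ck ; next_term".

  a_2 = -1·5 + -3·-4 = 7
  a_3 = -1·7 + -3·5 = -22
  a_4 = -1·-22 + -3·7 = 1
  a_5 = -1·1 + -3·-22 = 65
  a_6 = -1·65 + -3·1 = -68
  a_7 = -1·-68 + -3·65 = -127
  a_8 = -1·-127 + -3·-68 = 331

-1,-3 ; 331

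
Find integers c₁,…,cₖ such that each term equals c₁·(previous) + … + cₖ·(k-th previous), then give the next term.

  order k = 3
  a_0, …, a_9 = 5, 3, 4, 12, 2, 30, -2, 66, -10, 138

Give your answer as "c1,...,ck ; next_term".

  a_3 = -1·4 + 2·3 + 2·5 = 12
  a_4 = -1·12 + 2·4 + 2·3 = 2
  a_5 = -1·2 + 2·12 + 2·4 = 30
  a_6 = -1·30 + 2·2 + 2·12 = -2
  a_7 = -1·-2 + 2·30 + 2·2 = 66
  a_8 = -1·66 + 2·-2 + 2·30 = -10
  a_9 = -1·-10 + 2·66 + 2·-2 = 138
  a_10 = -1·138 + 2·-10 + 2·66 = -26

-1,2,2 ; -26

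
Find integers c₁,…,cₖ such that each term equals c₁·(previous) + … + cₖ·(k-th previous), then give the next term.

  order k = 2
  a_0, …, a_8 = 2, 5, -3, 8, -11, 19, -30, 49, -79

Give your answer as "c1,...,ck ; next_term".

-1,1 ; 128

  a_2 = -1·5 + 1·2 = -3
  a_3 = -1·-3 + 1·5 = 8
  a_4 = -1·8 + 1·-3 = -11
  a_5 = -1·-11 + 1·8 = 19
  a_6 = -1·19 + 1·-11 = -30
  a_7 = -1·-30 + 1·19 = 49
  a_8 = -1·49 + 1·-30 = -79
  a_9 = -1·-79 + 1·49 = 128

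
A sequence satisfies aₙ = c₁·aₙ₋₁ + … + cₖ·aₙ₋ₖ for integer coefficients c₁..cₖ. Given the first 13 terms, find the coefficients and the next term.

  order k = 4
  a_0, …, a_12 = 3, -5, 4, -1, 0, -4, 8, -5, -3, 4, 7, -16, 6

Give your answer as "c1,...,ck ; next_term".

-1,-1,0,1 ; 14

  a_4 = -1·-1 + -1·4 + 0·-5 + 1·3 = 0
  a_5 = -1·0 + -1·-1 + 0·4 + 1·-5 = -4
  a_6 = -1·-4 + -1·0 + 0·-1 + 1·4 = 8
  a_7 = -1·8 + -1·-4 + 0·0 + 1·-1 = -5
  a_8 = -1·-5 + -1·8 + 0·-4 + 1·0 = -3
  a_9 = -1·-3 + -1·-5 + 0·8 + 1·-4 = 4
  a_10 = -1·4 + -1·-3 + 0·-5 + 1·8 = 7
  a_11 = -1·7 + -1·4 + 0·-3 + 1·-5 = -16
  a_12 = -1·-16 + -1·7 + 0·4 + 1·-3 = 6
  a_13 = -1·6 + -1·-16 + 0·7 + 1·4 = 14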